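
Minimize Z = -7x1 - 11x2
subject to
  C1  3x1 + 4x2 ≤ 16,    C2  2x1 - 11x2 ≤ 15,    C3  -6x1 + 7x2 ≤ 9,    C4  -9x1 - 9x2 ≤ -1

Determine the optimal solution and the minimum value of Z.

x1 = 76/45, x2 = 41/15, minimum Z = -377/9

The optimum lies where 3x1 + 4x2 = 16 and -6x1 + 7x2 = 9.
Solving simultaneously gives x1 = 76/45, x2 = 41/15.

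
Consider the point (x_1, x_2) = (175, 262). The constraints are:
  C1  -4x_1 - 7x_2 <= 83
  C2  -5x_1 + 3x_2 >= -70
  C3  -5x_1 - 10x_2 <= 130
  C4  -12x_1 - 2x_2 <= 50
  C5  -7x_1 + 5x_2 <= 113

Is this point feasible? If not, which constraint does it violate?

Constraint C2: -5x_1 + 3x_2 = -89, which is not ≥ -70. All other constraints are satisfied.

not feasible — violates C2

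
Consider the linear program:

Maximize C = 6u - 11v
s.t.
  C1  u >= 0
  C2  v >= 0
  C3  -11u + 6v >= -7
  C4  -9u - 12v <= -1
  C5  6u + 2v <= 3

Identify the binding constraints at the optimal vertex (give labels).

C2 and C5

Feasible corners and C = 6u - 11v:
  (0, 1/12) → C = -11/12
  (0, 3/2) → C = -33/2
  (1/9, 0) → C = 2/3
  (1/2, 0) → C = 3

The maximum is at (1/2, 0). Substituting into each constraint, equality holds for C2 and C5; the remaining constraints have slack.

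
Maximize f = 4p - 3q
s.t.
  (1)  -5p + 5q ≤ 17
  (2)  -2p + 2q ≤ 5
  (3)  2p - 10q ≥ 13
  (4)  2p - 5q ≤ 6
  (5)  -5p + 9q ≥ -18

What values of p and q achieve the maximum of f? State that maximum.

Extreme points and f = 4p - 3q:
  (-19/4, -9/4) → f = -49/4
  (-37/6, -11/3) → f = -41/3
  (-1/2, -7/5) → f = 11/5

The binding constraints are 2p - 10q = 13 and 2p - 5q = 6.
Solving simultaneously gives p = -1/2, q = -7/5.

p = -1/2, q = -7/5, maximum f = 11/5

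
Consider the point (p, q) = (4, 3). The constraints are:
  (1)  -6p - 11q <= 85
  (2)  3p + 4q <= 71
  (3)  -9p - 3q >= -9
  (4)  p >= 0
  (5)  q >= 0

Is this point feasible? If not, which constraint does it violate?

Constraint (3): -9p - 3q = -45, which is not ≥ -9. All other constraints are satisfied.

not feasible — violates (3)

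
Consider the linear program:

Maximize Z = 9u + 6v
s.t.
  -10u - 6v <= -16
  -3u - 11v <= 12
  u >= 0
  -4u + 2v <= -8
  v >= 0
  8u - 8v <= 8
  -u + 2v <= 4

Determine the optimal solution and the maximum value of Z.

u = 6, v = 5, maximum Z = 84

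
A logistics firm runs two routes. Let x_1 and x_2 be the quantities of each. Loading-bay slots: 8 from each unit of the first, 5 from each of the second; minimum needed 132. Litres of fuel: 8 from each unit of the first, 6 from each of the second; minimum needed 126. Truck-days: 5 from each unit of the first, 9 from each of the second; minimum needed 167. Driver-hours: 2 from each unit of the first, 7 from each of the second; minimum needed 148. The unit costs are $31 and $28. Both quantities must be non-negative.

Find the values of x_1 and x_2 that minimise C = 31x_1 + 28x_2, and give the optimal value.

x_1 = 4, x_2 = 20, minimum C = 684

Corner points and C = 31x_1 + 28x_2:
  (0, 132/5) → C = 3696/5
  (74, 0) → C = 2294
  (4, 20) → C = 684
The feasible region is unbounded (it extends along (0, 1), (1, 0)), but C strictly increases along every unbounded feasible direction, so there is no improving ray and the minimum is attained at a vertex.

At the optimal vertex, 8x_1 + 5x_2 = 132 and 2x_1 + 7x_2 = 148.
Solving simultaneously gives x_1 = 4, x_2 = 20.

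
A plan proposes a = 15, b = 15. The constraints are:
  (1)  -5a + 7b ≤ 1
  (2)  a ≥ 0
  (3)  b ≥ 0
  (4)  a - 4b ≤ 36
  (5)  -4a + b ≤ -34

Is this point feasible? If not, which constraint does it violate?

Constraint (1): -5a + 7b = 30, which is not ≤ 1. All other constraints are satisfied.

not feasible — violates (1)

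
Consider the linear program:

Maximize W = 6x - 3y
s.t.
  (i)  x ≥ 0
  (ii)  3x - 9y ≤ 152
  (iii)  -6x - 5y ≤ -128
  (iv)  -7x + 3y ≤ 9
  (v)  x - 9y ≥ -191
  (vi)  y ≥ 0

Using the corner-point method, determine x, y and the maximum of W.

x = 343/2, y = 725/18, maximum W = 5449/6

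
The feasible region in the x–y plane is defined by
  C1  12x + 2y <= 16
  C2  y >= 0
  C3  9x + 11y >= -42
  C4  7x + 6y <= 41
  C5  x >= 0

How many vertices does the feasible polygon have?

Of the 10 pairwise boundary intersections, those satisfying every inequality are:
  (4/3, 0)
  (7/29, 190/29)
  (0, 0)
  (0, 41/6)

4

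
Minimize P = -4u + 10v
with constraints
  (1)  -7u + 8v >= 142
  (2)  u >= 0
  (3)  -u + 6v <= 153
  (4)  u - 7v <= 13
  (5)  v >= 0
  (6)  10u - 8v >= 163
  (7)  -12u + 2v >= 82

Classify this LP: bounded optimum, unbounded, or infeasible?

The boundaries 10u - 8v = 163 and -12u + 2v = 82 meet at (-491/38, -694/19), but that point violates -7u + 8v ≥ 142. Every candidate vertex is excluded by some other constraint, so the feasible region is empty.

infeasible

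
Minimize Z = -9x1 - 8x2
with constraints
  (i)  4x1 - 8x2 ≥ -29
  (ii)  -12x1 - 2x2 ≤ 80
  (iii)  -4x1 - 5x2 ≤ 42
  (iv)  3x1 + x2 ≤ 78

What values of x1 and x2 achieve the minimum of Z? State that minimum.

x1 = 85/4, x2 = 57/4, minimum Z = -1221/4

Extreme points and Z = -9x1 - 8x2:
  (-349/52, 7/26) → Z = 233/4
  (85/4, 57/4) → Z = -1221/4
  (-79/13, -46/13) → Z = 83
  (432/11, -438/11) → Z = -384/11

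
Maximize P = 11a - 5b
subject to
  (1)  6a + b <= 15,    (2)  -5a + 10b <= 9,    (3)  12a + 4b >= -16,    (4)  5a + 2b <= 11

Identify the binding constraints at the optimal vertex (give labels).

Feasible corners and P = 11a - 5b:
  (19/3, -23) → P = 554/3
  (19/7, -9/7) → P = 254/7
  (-7/5, 1/5) → P = -82/5
  (23/15, 5/3) → P = 128/15

The maximum is at (19/3, -23). Substituting into each constraint, equality holds for (1) and (3); the remaining constraints have slack.

(1) and (3)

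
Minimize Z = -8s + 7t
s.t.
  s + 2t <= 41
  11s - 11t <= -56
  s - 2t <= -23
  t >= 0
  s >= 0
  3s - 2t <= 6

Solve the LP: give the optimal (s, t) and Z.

Vertices and Z = -8s + 7t:
  (9, 16) → Z = 40
  (0, 41/2) → Z = 287/2
  (0, 23/2) → Z = 161/2

At the optimal vertex, s + 2t = 41 and s - 2t = -23.
Solving simultaneously gives s = 9, t = 16.

s = 9, t = 16, minimum Z = 40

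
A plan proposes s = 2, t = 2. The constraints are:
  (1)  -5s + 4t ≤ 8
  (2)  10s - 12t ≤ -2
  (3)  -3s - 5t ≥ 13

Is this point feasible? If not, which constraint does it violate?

Constraint (3): -3s - 5t = -16, which is not ≥ 13. All other constraints are satisfied.

not feasible — violates (3)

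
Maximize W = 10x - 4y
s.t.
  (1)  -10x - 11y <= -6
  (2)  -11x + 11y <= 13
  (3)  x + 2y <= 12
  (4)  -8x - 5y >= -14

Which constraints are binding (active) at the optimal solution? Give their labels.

Corner points and W = 10x - 4y:
  (-1/3, 28/33) → W = -74/11
  (62/19, -46/19) → W = 804/19
  (89/143, 258/143) → W = -142/143

The maximum is at (62/19, -46/19). Substituting into each constraint, equality holds for (1) and (4); the remaining constraints have slack.

(1) and (4)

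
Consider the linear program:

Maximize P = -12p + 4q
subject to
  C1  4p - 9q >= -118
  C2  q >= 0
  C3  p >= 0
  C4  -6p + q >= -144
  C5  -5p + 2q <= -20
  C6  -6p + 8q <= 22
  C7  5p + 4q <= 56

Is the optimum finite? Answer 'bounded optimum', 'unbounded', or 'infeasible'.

Vertices and P = -12p + 4q:
  (4, 0) → P = -48
  (56/5, 0) → P = -672/5
  (32/5, 6) → P = -264/5
The feasible region has finitely many vertices and no improving ray; the maximum is -48 at (4, 0).

bounded optimum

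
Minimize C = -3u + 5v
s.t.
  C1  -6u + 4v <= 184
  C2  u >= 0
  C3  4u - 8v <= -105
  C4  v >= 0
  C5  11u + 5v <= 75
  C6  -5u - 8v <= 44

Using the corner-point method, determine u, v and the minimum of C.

Extreme points and C = -3u + 5v:
  (0, 105/8) → C = 525/8
  (0, 15) → C = 75
  (25/36, 485/36) → C = 1175/18

The binding constraints are 4u - 8v = -105 and 11u + 5v = 75.
Solving simultaneously gives u = 25/36, v = 485/36.

u = 25/36, v = 485/36, minimum C = 1175/18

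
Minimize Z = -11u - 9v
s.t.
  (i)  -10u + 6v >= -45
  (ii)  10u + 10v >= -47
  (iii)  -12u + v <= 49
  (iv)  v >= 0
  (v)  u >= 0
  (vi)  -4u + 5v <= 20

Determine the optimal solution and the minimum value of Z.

Feasible corners and Z = -11u - 9v:
  (9/2, 0) → Z = -99/2
  (345/26, 190/13) → Z = -555/2
  (0, 0) → Z = 0
  (0, 4) → Z = -36

At the optimal vertex, -10u + 6v = -45 and -4u + 5v = 20.
Solving simultaneously gives u = 345/26, v = 190/13.

u = 345/26, v = 190/13, minimum Z = -555/2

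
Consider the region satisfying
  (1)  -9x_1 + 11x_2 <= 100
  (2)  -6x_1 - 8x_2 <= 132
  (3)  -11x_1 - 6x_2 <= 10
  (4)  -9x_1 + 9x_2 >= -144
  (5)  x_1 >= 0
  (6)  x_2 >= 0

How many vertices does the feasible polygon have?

4

Pairwise boundary intersections that survive every other constraint:
  (138, 122)
  (0, 100/11)
  (16, 0)
  (0, 0)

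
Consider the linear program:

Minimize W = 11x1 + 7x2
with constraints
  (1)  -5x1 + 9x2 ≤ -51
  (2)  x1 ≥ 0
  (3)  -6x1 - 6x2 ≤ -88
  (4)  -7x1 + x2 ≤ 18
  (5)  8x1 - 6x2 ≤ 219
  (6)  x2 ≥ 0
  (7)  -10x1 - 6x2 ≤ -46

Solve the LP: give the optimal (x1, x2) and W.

x1 = 183/14, x2 = 67/42, minimum W = 3254/21

Extreme points and W = 11x1 + 7x2:
  (183/14, 67/42) → W = 3254/21
  (555/14, 229/14) → W = 3854/7
  (44/3, 0) → W = 484/3
  (219/8, 0) → W = 2409/8

At the optimal vertex, -5x1 + 9x2 = -51 and -6x1 - 6x2 = -88.
Solving simultaneously gives x1 = 183/14, x2 = 67/42.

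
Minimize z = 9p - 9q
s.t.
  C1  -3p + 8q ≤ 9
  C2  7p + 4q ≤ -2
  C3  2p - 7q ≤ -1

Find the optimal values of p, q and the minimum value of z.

p = -11, q = -3, minimum z = -72

Feasible corners and z = 9p - 9q:
  (-13/17, 57/68) → z = -981/68
  (-11, -3) → z = -72
  (-6/19, 1/19) → z = -63/19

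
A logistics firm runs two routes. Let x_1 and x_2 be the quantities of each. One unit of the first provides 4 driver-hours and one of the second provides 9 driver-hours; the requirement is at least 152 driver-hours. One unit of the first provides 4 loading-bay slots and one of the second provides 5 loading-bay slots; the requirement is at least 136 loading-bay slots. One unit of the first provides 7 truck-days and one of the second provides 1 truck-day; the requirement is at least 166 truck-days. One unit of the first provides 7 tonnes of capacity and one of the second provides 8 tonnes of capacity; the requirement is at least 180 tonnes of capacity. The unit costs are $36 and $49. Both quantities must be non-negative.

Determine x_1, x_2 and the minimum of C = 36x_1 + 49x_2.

Corner points and C = 36x_1 + 49x_2:
  (0, 166) → C = 8134
  (38, 0) → C = 1368
  (29, 4) → C = 1240
  (694/31, 288/31) → C = 39096/31
The feasible region is unbounded (it extends along (0, 1), (1, 0)), but C strictly increases along every unbounded feasible direction, so there is no improving ray and the minimum is attained at a vertex.

The binding constraints are 4x_1 + 9x_2 = 152 and 4x_1 + 5x_2 = 136.
Solving simultaneously gives x_1 = 29, x_2 = 4.

x_1 = 29, x_2 = 4, minimum C = 1240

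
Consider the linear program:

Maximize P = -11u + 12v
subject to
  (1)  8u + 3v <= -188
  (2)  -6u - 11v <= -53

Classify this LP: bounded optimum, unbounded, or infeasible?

From the feasible point (-2227/70, 776/35), moving in the direction (-3, 8) keeps every constraint satisfied while P increases without bound.

unbounded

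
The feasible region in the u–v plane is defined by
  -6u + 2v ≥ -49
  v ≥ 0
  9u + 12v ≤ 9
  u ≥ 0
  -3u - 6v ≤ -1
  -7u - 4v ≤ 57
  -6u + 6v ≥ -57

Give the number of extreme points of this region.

4

The feasible vertices (each the meet of two boundaries and inside every other half-plane) are:
  (1, 0)
  (1/3, 0)
  (0, 3/4)
  (0, 1/6)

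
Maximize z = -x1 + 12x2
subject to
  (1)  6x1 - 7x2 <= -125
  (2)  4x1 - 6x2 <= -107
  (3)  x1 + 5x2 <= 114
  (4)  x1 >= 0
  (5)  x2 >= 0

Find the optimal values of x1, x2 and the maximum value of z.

Vertices and z = -x1 + 12x2:
  (173/37, 809/37) → z = 9535/37
  (0, 125/7) → z = 1500/7
  (0, 114/5) → z = 1368/5

The optimum lies where x1 + 5x2 = 114 and x1 = 0.
Solving simultaneously gives x1 = 0, x2 = 114/5.

x1 = 0, x2 = 114/5, maximum z = 1368/5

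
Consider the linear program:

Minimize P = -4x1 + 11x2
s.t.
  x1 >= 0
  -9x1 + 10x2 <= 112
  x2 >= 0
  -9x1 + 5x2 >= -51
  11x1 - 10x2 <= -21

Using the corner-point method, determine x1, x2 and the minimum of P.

x1 = 0, x2 = 21/10, minimum P = 231/10

Vertices and P = -4x1 + 11x2:
  (0, 56/5) → P = 616/5
  (0, 21/10) → P = 231/10
  (214/9, 163/5) → P = 11857/45
  (123/7, 150/7) → P = 1158/7

At the optimal vertex, x1 = 0 and 11x1 - 10x2 = -21.
Solving simultaneously gives x1 = 0, x2 = 21/10.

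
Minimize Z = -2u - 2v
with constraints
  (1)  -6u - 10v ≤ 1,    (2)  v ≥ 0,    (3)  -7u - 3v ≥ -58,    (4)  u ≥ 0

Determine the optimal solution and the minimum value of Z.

Feasible corners and Z = -2u - 2v:
  (58/7, 0) → Z = -116/7
  (0, 0) → Z = 0
  (0, 58/3) → Z = -116/3

The optimum lies where -7u - 3v = -58 and u = 0.
Solving simultaneously gives u = 0, v = 58/3.

u = 0, v = 58/3, minimum Z = -116/3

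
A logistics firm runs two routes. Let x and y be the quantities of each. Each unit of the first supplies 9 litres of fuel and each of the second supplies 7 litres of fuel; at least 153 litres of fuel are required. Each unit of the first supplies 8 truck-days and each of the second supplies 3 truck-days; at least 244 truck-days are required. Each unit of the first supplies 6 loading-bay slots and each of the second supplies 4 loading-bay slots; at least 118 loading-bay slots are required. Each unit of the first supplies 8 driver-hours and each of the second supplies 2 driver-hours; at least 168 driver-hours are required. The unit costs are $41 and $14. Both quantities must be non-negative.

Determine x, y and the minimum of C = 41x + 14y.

Extreme points and C = 41x + 14y:
  (0, 84) → C = 1176
  (61/2, 0) → C = 2501/2
  (2, 76) → C = 1146
The feasible region is unbounded (it extends along (0, 1), (1, 0)), but C strictly increases along every unbounded feasible direction, so there is no improving ray and the minimum is attained at a vertex.

x = 2, y = 76, minimum C = 1146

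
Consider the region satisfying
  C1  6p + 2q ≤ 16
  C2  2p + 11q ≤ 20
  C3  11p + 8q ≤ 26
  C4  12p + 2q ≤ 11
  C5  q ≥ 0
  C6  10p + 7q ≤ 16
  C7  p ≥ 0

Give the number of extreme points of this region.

Pairwise boundary intersections that survive every other constraint:
  (3/8, 7/4)
  (0, 20/11)
  (11/12, 0)
  (45/64, 41/32)
  (0, 0)

5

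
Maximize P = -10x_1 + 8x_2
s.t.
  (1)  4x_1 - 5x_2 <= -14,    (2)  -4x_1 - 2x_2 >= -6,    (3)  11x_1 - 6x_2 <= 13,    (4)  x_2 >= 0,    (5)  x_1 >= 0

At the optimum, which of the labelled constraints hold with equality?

(2) and (5)

Extreme points and P = -10x_1 + 8x_2:
  (1/14, 20/7) → P = 155/7
  (0, 14/5) → P = 112/5
  (0, 3) → P = 24

The maximum is at (0, 3). Substituting into each constraint, equality holds for (2) and (5); the remaining constraints have slack.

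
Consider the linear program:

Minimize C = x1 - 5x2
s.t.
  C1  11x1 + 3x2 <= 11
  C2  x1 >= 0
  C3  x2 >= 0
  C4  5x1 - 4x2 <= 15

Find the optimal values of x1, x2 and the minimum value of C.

Vertices and C = x1 - 5x2:
  (0, 11/3) → C = -55/3
  (1, 0) → C = 1
  (0, 0) → C = 0

The optimum lies where 11x1 + 3x2 = 11 and x1 = 0.
Solving simultaneously gives x1 = 0, x2 = 11/3.

x1 = 0, x2 = 11/3, minimum C = -55/3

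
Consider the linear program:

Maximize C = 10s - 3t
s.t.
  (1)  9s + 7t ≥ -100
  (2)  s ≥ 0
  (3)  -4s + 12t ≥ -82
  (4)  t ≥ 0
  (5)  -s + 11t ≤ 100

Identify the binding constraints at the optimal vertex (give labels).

Feasible corners and C = 10s - 3t:
  (0, 0) → C = 0
  (0, 100/11) → C = -300/11
  (41/2, 0) → C = 205
  (1051/16, 241/16) → C = 9787/16

The maximum is at (1051/16, 241/16). Substituting into each constraint, equality holds for (3) and (5); the remaining constraints have slack.

(3) and (5)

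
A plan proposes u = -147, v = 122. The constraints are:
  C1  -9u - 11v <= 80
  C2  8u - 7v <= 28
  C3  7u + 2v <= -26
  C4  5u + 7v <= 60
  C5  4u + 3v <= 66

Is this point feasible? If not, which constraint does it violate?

Constraint C4: 5u + 7v = 119, which is not ≤ 60. All other constraints are satisfied.

not feasible — violates C4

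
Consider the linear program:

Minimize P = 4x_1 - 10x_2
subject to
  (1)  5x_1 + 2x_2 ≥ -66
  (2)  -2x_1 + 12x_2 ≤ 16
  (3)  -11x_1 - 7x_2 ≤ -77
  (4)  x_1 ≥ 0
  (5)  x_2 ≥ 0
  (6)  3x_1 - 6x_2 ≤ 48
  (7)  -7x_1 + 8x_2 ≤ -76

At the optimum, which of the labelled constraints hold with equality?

(2) and (7)

Corner points and P = 4x_1 - 10x_2:
  (28, 6) → P = 52
  (260/17, 66/17) → P = 380/17
  (16, 0) → P = 64
  (76/7, 0) → P = 304/7

The minimum is at (260/17, 66/17). Substituting into each constraint, equality holds for (2) and (7); the remaining constraints have slack.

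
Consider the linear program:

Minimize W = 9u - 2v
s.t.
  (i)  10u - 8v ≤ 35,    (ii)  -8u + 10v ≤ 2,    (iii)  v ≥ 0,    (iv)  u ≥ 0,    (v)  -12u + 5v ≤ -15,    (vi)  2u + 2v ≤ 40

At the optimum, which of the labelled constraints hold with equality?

Vertices and W = 9u - 2v:
  (61/6, 25/3) → W = 449/6
  (7/2, 0) → W = 63/2
  (2, 9/5) → W = 72/5
  (5/4, 0) → W = 45/4

The minimum is at (5/4, 0). Substituting into each constraint, equality holds for (iii) and (v); the remaining constraints have slack.

(iii) and (v)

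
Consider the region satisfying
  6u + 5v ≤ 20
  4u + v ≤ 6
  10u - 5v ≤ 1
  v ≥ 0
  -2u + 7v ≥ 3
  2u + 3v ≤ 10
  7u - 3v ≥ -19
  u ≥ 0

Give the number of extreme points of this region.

5

Pairwise boundary intersections that survive every other constraint:
  (31/30, 28/15)
  (4/5, 14/5)
  (11/30, 8/15)
  (0, 3/7)
  (0, 10/3)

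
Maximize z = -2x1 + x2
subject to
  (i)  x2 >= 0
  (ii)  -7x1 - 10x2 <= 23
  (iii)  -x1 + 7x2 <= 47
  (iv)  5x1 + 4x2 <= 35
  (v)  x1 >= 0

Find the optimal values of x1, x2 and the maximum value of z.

x1 = 0, x2 = 47/7, maximum z = 47/7

Vertices and z = -2x1 + x2:
  (7, 0) → z = -14
  (0, 0) → z = 0
  (19/13, 90/13) → z = 4
  (0, 47/7) → z = 47/7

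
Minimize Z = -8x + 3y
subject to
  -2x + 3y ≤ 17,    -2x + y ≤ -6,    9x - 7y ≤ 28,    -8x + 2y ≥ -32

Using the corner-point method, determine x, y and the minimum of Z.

x = 84/19, y = 32/19, minimum Z = -576/19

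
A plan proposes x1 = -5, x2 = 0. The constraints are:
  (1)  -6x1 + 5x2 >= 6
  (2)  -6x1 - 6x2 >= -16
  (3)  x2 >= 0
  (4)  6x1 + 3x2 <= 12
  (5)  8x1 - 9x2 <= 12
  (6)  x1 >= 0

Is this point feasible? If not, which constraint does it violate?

Constraint (6): x1 = -5, which is not ≥ 0. All other constraints are satisfied.

not feasible — violates (6)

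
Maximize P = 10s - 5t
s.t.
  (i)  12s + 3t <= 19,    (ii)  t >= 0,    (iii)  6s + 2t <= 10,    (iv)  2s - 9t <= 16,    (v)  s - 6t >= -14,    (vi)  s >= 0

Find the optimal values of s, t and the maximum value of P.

Extreme points and P = 10s - 5t:
  (19/12, 0) → P = 95/6
  (4/3, 1) → P = 25/3
  (0, 0) → P = 0
  (16/19, 47/19) → P = -75/19
  (0, 7/3) → P = -35/3

s = 19/12, t = 0, maximum P = 95/6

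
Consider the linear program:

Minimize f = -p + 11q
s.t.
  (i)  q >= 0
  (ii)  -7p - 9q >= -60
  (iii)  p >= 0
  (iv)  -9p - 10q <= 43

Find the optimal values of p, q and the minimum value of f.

Vertices and f = -p + 11q:
  (60/7, 0) → f = -60/7
  (0, 0) → f = 0
  (0, 20/3) → f = 220/3

p = 60/7, q = 0, minimum f = -60/7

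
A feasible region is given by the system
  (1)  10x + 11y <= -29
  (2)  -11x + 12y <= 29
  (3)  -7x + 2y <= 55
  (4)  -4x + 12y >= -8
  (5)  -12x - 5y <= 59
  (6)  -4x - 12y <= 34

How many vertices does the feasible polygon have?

Pairwise boundary intersections that survive every other constraint:
  (-667/241, -29/241)
  (-65/41, -49/41)
  (-21/5, -43/30)
  (-13/4, -7/4)

4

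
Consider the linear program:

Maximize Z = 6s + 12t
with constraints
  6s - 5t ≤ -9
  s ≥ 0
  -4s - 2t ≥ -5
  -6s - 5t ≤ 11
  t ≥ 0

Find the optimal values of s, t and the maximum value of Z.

Extreme points and Z = 6s + 12t:
  (0, 9/5) → Z = 108/5
  (7/32, 33/16) → Z = 417/16
  (0, 5/2) → Z = 30

At the optimal vertex, s = 0 and -4s - 2t = -5.
Solving simultaneously gives s = 0, t = 5/2.

s = 0, t = 5/2, maximum Z = 30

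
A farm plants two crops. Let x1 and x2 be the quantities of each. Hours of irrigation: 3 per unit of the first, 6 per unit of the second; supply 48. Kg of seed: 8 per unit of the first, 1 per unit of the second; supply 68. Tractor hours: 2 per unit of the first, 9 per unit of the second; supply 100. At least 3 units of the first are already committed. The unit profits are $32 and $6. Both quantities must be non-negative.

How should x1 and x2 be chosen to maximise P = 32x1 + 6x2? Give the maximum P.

x1 = 8, x2 = 4, maximum P = 280

Corner points and P = 32x1 + 6x2:
  (17/2, 0) → P = 272
  (3, 0) → P = 96
  (8, 4) → P = 280
  (3, 13/2) → P = 135

At the optimal vertex, 3x1 + 6x2 = 48 and 8x1 + x2 = 68.
Solving simultaneously gives x1 = 8, x2 = 4.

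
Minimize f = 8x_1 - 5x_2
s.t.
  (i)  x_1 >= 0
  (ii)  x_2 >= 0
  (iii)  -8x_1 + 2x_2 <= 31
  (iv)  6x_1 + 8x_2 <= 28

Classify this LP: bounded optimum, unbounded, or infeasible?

bounded optimum

Vertices and f = 8x_1 - 5x_2:
  (0, 0) → f = 0
  (0, 7/2) → f = -35/2
  (14/3, 0) → f = 112/3
The feasible region has finitely many vertices and no improving ray; the minimum is -35/2 at (0, 7/2).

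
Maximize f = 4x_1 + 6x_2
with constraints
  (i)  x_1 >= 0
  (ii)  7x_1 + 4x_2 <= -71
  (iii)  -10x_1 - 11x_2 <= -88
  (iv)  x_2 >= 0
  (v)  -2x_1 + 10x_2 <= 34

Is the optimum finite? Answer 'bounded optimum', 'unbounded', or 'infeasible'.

infeasible

The boundaries -10x_1 - 11x_2 = -88 and x_2 = 0 meet at (44/5, 0), but that point violates 7x_1 + 4x_2 ≤ -71. Every candidate vertex is excluded by some other constraint, so the feasible region is empty.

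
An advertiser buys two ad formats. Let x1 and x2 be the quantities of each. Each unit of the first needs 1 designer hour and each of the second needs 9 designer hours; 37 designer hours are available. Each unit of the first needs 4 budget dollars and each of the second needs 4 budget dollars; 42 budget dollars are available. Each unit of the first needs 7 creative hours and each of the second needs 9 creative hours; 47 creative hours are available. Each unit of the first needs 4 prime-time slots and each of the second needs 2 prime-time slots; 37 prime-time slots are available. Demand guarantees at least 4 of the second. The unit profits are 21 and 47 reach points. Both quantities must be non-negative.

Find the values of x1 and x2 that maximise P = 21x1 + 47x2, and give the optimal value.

The optimum lies where x1 + 9x2 = 37 and x2 = 4.
Solving simultaneously gives x1 = 1, x2 = 4.

x1 = 1, x2 = 4, maximum P = 209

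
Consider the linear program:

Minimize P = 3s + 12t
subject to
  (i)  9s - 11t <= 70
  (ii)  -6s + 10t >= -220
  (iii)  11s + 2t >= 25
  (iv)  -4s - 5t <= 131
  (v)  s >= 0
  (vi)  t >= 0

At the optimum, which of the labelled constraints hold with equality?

(iii) and (vi)

Extreme points and P = 3s + 12t:
  (70/9, 0) → P = 70/3
  (0, 25/2) → P = 150
  (25/11, 0) → P = 75/11
The feasible region is unbounded (it extends along (0, 1), (11, 9)), but P strictly increases along every unbounded feasible direction, so there is no improving ray and the minimum is attained at a vertex.

The minimum is at (25/11, 0). Substituting into each constraint, equality holds for (iii) and (vi); the remaining constraints have slack.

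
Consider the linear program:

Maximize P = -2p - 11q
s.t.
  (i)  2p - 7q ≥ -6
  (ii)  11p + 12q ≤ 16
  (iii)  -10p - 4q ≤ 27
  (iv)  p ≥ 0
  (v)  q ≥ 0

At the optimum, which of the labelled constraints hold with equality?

Vertices and P = -2p - 11q:
  (40/101, 98/101) → P = -1158/101
  (0, 6/7) → P = -66/7
  (16/11, 0) → P = -32/11
  (0, 0) → P = 0

The maximum is at (0, 0). Substituting into each constraint, equality holds for (iv) and (v); the remaining constraints have slack.

(iv) and (v)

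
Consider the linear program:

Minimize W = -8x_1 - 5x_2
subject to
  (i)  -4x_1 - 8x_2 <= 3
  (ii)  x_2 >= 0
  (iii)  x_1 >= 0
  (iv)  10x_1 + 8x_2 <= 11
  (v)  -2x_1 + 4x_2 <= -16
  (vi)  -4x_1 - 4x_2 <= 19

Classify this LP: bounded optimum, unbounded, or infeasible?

infeasible

The boundaries x_2 = 0 and x_1 = 0 meet at (0, 0), but that point violates -2x_1 + 4x_2 ≤ -16. Every candidate vertex is excluded by some other constraint, so the feasible region is empty.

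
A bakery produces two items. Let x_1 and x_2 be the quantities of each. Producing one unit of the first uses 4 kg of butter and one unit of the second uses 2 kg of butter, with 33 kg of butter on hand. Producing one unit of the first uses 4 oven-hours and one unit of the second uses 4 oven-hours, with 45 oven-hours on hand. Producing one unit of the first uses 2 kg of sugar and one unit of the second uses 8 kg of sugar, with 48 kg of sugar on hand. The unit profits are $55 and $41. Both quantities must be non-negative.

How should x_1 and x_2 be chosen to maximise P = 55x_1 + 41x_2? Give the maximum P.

x_1 = 6, x_2 = 9/2, maximum P = 1029/2

Feasible corners and P = 55x_1 + 41x_2:
  (0, 0) → P = 0
  (0, 6) → P = 246
  (33/4, 0) → P = 1815/4
  (6, 9/2) → P = 1029/2

The optimum lies where 4x_1 + 2x_2 = 33 and 2x_1 + 8x_2 = 48.
Solving simultaneously gives x_1 = 6, x_2 = 9/2.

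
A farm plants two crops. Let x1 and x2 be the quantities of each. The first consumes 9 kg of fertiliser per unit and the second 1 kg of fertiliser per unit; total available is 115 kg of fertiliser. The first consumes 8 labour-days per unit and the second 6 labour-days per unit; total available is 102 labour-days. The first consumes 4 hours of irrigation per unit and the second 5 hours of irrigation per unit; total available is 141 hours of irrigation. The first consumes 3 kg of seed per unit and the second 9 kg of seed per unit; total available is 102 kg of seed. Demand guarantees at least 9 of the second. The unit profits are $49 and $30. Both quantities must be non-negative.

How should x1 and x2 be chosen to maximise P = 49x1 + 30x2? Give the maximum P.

x1 = 6, x2 = 9, maximum P = 564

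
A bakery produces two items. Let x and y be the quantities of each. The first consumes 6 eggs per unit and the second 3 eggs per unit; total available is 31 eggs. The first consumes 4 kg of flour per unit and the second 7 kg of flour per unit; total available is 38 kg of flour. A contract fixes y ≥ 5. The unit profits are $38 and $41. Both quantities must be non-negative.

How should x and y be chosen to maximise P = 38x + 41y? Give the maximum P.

x = 3/4, y = 5, maximum P = 467/2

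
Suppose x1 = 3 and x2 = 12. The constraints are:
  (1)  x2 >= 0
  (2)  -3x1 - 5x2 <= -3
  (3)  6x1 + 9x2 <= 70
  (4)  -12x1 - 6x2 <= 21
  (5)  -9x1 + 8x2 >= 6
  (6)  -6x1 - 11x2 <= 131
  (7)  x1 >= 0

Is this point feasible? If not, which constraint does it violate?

Constraint (3): 6x1 + 9x2 = 126, which is not ≤ 70. All other constraints are satisfied.

not feasible — violates (3)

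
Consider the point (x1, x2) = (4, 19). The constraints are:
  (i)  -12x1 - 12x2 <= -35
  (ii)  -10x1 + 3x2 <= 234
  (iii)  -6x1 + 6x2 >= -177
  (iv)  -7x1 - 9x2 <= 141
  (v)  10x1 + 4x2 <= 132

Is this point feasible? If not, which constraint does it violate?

(i): -276 ≤ -35 ✓
(ii): 17 ≤ 234 ✓
(iii): 90 ≥ -177 ✓
(iv): -199 ≤ 141 ✓
(v): 116 ≤ 132 ✓

feasible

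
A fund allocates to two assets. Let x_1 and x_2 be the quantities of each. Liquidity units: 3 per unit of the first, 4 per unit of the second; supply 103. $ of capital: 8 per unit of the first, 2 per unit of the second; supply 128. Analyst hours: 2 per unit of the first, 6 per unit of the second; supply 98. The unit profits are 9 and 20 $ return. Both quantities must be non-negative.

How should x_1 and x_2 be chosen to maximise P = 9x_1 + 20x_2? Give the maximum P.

Vertices and P = 9x_1 + 20x_2:
  (0, 0) → P = 0
  (0, 49/3) → P = 980/3
  (16, 0) → P = 144
  (13, 12) → P = 357

The optimum lies where 8x_1 + 2x_2 = 128 and 2x_1 + 6x_2 = 98.
Solving simultaneously gives x_1 = 13, x_2 = 12.

x_1 = 13, x_2 = 12, maximum P = 357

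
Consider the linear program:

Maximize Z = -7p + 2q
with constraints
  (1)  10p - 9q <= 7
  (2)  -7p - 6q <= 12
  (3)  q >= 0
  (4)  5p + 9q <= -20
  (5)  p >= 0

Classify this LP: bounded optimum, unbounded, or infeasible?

infeasible

The boundaries 10p - 9q = 7 and q = 0 meet at (7/10, 0), but that point violates 5p + 9q ≤ -20. Every candidate vertex is excluded by some other constraint, so the feasible region is empty.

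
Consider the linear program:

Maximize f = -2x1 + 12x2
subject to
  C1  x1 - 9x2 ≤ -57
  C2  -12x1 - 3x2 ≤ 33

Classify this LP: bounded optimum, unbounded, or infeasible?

unbounded

From the feasible point (-156/37, 217/37), moving in the direction (-3, 12) keeps every constraint satisfied while f increases without bound.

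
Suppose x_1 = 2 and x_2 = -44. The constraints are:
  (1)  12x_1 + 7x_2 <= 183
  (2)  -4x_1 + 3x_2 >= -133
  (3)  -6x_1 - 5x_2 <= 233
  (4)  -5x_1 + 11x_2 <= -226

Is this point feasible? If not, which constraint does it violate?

Constraint (2): -4x_1 + 3x_2 = -140, which is not ≥ -133. All other constraints are satisfied.

not feasible — violates (2)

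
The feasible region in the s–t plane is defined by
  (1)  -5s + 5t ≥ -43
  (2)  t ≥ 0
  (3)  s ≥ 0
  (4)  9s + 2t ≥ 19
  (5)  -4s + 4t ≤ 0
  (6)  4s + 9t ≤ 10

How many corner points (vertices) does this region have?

Intersecting each pair of boundary lines and keeping only the points that satisfy every inequality leaves:
  (19/9, 0)
  (5/2, 0)
  (151/73, 14/73)

3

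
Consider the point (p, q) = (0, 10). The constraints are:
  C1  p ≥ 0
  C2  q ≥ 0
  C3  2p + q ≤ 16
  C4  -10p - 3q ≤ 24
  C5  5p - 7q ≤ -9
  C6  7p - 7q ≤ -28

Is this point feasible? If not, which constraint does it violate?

feasible

C1: 0 ≥ 0 ✓
C2: 10 ≥ 0 ✓
C3: 10 ≤ 16 ✓
C4: -30 ≤ 24 ✓
C5: -70 ≤ -9 ✓
C6: -70 ≤ -28 ✓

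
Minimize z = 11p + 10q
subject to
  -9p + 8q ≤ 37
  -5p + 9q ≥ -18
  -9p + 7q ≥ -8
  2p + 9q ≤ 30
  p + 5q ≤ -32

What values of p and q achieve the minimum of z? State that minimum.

p = -477/41, q = -347/41, minimum z = -8717/41

Extreme points and z = 11p + 10q:
  (-477/41, -347/41) → z = -8717/41
  (-441/53, -251/53) → z = -7361/53
  (-99/17, -89/17) → z = -1979/17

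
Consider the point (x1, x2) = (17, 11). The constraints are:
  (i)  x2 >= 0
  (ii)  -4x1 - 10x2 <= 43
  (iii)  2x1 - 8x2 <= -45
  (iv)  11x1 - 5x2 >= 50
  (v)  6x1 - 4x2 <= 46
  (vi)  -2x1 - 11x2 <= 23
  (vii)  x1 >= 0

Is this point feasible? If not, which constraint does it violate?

not feasible — violates (v)

Constraint (v): 6x1 - 4x2 = 58, which is not ≤ 46. All other constraints are satisfied.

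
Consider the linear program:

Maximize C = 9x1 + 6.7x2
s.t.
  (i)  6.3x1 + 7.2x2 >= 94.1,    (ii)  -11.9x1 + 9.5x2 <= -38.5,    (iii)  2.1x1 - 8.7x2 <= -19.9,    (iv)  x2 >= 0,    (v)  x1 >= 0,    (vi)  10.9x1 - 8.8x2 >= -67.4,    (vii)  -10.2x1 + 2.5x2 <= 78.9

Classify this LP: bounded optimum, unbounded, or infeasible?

unbounded

From the feasible point (117115/14553, 12532/2079), moving in the direction (8.7, 2.1) keeps every constraint satisfied while C increases without bound.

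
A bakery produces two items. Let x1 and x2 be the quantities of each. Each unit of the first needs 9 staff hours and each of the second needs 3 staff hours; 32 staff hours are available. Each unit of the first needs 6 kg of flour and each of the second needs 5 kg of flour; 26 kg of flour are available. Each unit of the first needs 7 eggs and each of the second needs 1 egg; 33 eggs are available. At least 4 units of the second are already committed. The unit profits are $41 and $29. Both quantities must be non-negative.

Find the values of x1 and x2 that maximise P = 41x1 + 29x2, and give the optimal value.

Vertices and P = 41x1 + 29x2:
  (0, 26/5) → P = 754/5
  (0, 4) → P = 116
  (1, 4) → P = 157

The optimum lies where 6x1 + 5x2 = 26 and x2 = 4.
Solving simultaneously gives x1 = 1, x2 = 4.

x1 = 1, x2 = 4, maximum P = 157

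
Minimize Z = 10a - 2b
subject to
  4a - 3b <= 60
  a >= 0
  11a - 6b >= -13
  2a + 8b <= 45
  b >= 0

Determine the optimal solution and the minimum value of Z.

a = 0, b = 13/6, minimum Z = -13/3

Corner points and Z = 10a - 2b:
  (615/38, 30/19) → Z = 3015/19
  (15, 0) → Z = 150
  (0, 13/6) → Z = -13/3
  (0, 0) → Z = 0
  (83/50, 521/100) → Z = 309/50

At the optimal vertex, a = 0 and 11a - 6b = -13.
Solving simultaneously gives a = 0, b = 13/6.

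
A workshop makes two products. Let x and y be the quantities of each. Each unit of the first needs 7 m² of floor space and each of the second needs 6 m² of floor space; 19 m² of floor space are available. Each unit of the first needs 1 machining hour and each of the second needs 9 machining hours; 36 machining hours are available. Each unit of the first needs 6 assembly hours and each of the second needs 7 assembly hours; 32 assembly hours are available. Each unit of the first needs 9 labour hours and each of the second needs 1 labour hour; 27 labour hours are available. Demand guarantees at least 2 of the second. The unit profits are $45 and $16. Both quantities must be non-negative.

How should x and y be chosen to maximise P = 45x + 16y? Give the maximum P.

x = 1, y = 2, maximum P = 77

Feasible corners and P = 45x + 16y:
  (0, 19/6) → P = 152/3
  (0, 2) → P = 32
  (1, 2) → P = 77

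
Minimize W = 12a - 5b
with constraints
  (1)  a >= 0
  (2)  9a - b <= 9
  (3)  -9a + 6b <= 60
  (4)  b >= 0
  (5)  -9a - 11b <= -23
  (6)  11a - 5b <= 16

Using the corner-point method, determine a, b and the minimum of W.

a = 0, b = 10, minimum W = -50

Corner points and W = 12a - 5b:
  (0, 10) → W = -50
  (0, 23/11) → W = -115/11
  (38/15, 69/5) → W = -193/5
  (61/54, 7/6) → W = 139/18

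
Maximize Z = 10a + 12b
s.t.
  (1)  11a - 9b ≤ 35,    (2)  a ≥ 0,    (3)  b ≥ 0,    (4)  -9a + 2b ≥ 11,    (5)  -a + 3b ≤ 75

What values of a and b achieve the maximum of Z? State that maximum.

The optimum lies where -9a + 2b = 11 and -a + 3b = 75.
Solving simultaneously gives a = 117/25, b = 664/25.

a = 117/25, b = 664/25, maximum Z = 9138/25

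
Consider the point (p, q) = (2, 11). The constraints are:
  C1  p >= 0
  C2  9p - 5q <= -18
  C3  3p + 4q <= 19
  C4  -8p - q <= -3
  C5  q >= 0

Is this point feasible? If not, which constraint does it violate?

Constraint C3: 3p + 4q = 50, which is not ≤ 19. All other constraints are satisfied.

not feasible — violates C3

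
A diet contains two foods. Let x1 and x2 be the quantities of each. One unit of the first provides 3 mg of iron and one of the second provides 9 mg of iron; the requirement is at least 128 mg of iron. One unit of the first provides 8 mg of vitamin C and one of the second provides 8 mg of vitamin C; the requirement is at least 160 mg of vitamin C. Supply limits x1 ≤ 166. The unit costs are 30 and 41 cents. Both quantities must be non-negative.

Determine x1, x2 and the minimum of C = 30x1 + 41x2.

Corner points and C = 30x1 + 41x2:
  (0, 20) → C = 820
  (128/3, 0) → C = 1280
  (166, 0) → C = 4980
  (26/3, 34/3) → C = 2174/3
The feasible region is unbounded (it extends along (0, 1)), but C strictly increases along every unbounded feasible direction, so there is no improving ray and the minimum is attained at a vertex.

At the optimal vertex, 3x1 + 9x2 = 128 and 8x1 + 8x2 = 160.
Solving simultaneously gives x1 = 26/3, x2 = 34/3.

x1 = 26/3, x2 = 34/3, minimum C = 2174/3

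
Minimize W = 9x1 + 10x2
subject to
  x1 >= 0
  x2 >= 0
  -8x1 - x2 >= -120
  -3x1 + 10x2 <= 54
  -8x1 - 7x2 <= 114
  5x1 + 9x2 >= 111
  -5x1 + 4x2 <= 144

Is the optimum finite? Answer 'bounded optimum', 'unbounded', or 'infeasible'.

Feasible corners and W = 9x1 + 10x2:
  (1146/83, 792/83) → W = 18234/83
  (969/67, 288/67) → W = 11601/67
  (624/77, 603/77) → W = 11646/77
The feasible region has finitely many vertices and no improving ray; the minimum is 11646/77 at (624/77, 603/77).

bounded optimum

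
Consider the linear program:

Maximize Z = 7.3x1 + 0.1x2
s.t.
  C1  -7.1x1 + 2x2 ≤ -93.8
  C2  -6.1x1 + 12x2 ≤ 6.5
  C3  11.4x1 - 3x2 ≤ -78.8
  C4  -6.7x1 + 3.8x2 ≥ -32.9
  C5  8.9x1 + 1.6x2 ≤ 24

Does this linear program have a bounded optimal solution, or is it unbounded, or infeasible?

The boundaries -7.1x1 + 2x2 = -93.8 and 11.4x1 - 3x2 = -78.8 meet at (-878/3, -16288/15), but that point violates -6.7x1 + 3.8x2 ≥ -32.9. Every candidate vertex is excluded by some other constraint, so the feasible region is empty.

infeasible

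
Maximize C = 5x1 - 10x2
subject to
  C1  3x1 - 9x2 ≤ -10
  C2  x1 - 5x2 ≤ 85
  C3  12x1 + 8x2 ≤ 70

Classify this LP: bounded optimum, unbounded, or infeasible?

Feasible corners and C = 5x1 - 10x2:
  (-815/6, -265/6) → C = -475/2
  (25/6, 5/2) → C = -25/6
The feasible region has finitely many vertices and no improving ray; the maximum is -25/6 at (25/6, 5/2).

bounded optimum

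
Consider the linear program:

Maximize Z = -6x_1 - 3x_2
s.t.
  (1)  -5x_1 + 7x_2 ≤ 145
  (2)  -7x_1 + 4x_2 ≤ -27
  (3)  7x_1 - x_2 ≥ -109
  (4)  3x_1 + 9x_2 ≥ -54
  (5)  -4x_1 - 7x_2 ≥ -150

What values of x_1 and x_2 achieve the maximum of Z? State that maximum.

x_1 = 9/25, x_2 = -153/25, maximum Z = 81/5

Vertices and Z = -6x_1 - 3x_2:
  (9/25, -153/25) → Z = 81/5
  (789/65, 942/65) → Z = -1512/13
  (576/5, -222/5) → Z = -558

The binding constraints are -7x_1 + 4x_2 = -27 and 3x_1 + 9x_2 = -54.
Solving simultaneously gives x_1 = 9/25, x_2 = -153/25.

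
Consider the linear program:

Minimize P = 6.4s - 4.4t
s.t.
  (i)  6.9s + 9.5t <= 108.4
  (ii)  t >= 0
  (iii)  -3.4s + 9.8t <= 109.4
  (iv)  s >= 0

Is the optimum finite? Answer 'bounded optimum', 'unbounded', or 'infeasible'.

Feasible corners and P = 6.4s - 4.4t:
  (1084/69, 0) → P = 34688/345
  (1151/4996, 56171/4996) → P = -119893/2498
  (0, 0) → P = 0
  (0, 547/49) → P = -12034/245
The feasible region has finitely many vertices and no improving ray; the minimum is -12034/245 at (0, 547/49).

bounded optimum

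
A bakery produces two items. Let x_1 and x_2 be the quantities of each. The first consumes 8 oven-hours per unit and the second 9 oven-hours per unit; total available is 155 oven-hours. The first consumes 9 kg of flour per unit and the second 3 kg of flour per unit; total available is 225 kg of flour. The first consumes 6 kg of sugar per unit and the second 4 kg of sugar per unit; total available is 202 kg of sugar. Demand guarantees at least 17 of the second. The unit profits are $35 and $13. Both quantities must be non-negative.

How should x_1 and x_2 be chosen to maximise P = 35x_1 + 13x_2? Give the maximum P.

x_1 = 1/4, x_2 = 17, maximum P = 919/4

Feasible corners and P = 35x_1 + 13x_2:
  (0, 155/9) → P = 2015/9
  (0, 17) → P = 221
  (1/4, 17) → P = 919/4

The binding constraints are 8x_1 + 9x_2 = 155 and x_2 = 17.
Solving simultaneously gives x_1 = 1/4, x_2 = 17.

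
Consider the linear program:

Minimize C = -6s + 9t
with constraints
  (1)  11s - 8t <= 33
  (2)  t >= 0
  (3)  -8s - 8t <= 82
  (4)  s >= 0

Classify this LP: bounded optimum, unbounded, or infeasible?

bounded optimum

Corner points and C = -6s + 9t:
  (3, 0) → C = -18
  (0, 0) → C = 0
The feasible region has finitely many vertices and no improving ray; the minimum is -18 at (3, 0).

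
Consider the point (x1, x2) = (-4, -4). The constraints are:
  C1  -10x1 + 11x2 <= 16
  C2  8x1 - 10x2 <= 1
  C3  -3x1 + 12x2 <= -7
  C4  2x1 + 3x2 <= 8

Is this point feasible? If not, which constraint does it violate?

Constraint C2: 8x1 - 10x2 = 8, which is not ≤ 1. All other constraints are satisfied.

not feasible — violates C2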